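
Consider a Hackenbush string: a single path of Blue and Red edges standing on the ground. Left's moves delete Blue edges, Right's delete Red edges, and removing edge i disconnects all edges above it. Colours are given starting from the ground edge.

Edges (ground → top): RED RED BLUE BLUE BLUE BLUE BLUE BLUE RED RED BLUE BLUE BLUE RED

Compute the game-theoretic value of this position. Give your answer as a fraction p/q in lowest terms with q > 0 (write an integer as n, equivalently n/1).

Prefix values for RED RED BLUE BLUE BLUE BLUE BLUE BLUE RED RED BLUE BLUE BLUE RED via {L|R} + simplicity:
R: Left { none }, Right { 0 } ⇒ simplest -1
RR: Left { none }, Right { -1; 0 } ⇒ simplest -2
RRB: Left { -2 }, Right { -1; 0 } ⇒ simplest -3/2
RRBB: Left { -2; -3/2 }, Right { -1; 0 } ⇒ simplest -5/4
RRBBB: Left { -2; -3/2; -5/4 }, Right { -1; 0 } ⇒ simplest -9/8
RRBBBB: Left { -2; -3/2; -5/4; -9/8 }, Right { -1; 0 } ⇒ simplest -17/16
RRBBBBB: Left { -2; -3/2; -5/4; -9/8; -17/16 }, Right { -1; 0 } ⇒ simplest -33/32
RRBBBBBB: Left { -2; -3/2; -5/4; -9/8; -17/16; -33/32 }, Right { -1; 0 } ⇒ simplest -65/64
RRBBBBBBR: Left { -2; -3/2; -5/4; -9/8; -17/16; -33/32 }, Right { -65/64; -1; 0 } ⇒ simplest -131/128
RRBBBBBBRR: Left { -2; -3/2; -5/4; -9/8; -17/16; -33/32 }, Right { -131/128; -65/64; -1; 0 } ⇒ simplest -263/256
RRBBBBBBRRB: Left { -2; -3/2; -5/4; -9/8; -17/16; -33/32; -263/256 }, Right { -131/128; -65/64; -1; 0 } ⇒ simplest -525/512
RRBBBBBBRRBB: Left { -2; -3/2; -5/4; -9/8; -17/16; -33/32; -263/256; -525/512 }, Right { -131/128; -65/64; -1; 0 } ⇒ simplest -1049/1024
RRBBBBBBRRBBB: Left { -2; -3/2; -5/4; -9/8; -17/16; -33/32; -263/256; -525/512; -1049/1024 }, Right { -131/128; -65/64; -1; 0 } ⇒ simplest -2097/2048
RRBBBBBBRRBBBR: Left { -2; -3/2; -5/4; -9/8; -17/16; -33/32; -263/256; -525/512; -1049/1024 }, Right { -2097/2048; -131/128; -65/64; -1; 0 } ⇒ simplest -4195/4096

-4195/4096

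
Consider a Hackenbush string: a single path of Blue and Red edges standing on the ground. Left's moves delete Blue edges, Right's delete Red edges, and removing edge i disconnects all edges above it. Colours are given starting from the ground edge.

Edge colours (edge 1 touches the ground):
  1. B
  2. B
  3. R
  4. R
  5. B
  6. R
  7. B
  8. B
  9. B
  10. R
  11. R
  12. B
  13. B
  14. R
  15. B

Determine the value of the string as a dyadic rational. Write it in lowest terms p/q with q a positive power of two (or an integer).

val(B) = { 0 |  } gives 1
val(BB) = { 0 1 |  } gives 2
val(BBR) = { 0 1 | 2 } gives 3/2
val(BBRR) = { 0 1 | 3/2 2 } gives 5/4
val(BBRRB) = { 0 1 5/4 | 3/2 2 } gives 11/8
val(BBRRBR) = { 0 1 5/4 | 11/8 3/2 2 } gives 21/16
val(BBRRBRB) = { 0 1 5/4 21/16 | 11/8 3/2 2 } gives 43/32
val(BBRRBRBB) = { 0 1 5/4 21/16 43/32 | 11/8 3/2 2 } gives 87/64
val(BBRRBRBBB) = { 0 1 5/4 21/16 43/32 87/64 | 11/8 3/2 2 } gives 175/128
val(BBRRBRBBBR) = { 0 1 5/4 21/16 43/32 87/64 | 175/128 11/8 3/2 2 } gives 349/256
val(BBRRBRBBBRR) = { 0 1 5/4 21/16 43/32 87/64 | 349/256 175/128 11/8 3/2 2 } gives 697/512
val(BBRRBRBBBRRB) = { 0 1 5/4 21/16 43/32 87/64 697/512 | 349/256 175/128 11/8 3/2 2 } gives 1395/1024
val(BBRRBRBBBRRBB) = { 0 1 5/4 21/16 43/32 87/64 697/512 1395/1024 | 349/256 175/128 11/8 3/2 2 } gives 2791/2048
val(BBRRBRBBBRRBBR) = { 0 1 5/4 21/16 43/32 87/64 697/512 1395/1024 | 2791/2048 349/256 175/128 11/8 3/2 2 } gives 5581/4096
val(BBRRBRBBBRRBBRB) = { 0 1 5/4 21/16 43/32 87/64 697/512 1395/1024 5581/4096 | 2791/2048 349/256 175/128 11/8 3/2 2 } gives 11163/8192

11163/8192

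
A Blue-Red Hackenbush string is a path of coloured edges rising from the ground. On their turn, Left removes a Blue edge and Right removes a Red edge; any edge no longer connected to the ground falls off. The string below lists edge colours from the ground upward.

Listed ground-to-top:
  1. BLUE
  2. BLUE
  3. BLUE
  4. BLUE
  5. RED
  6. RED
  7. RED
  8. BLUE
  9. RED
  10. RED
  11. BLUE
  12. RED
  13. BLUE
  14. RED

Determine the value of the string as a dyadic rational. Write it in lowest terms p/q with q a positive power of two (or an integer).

Build val(s[:k]) for k = 1..14, string s = BLUE BLUE BLUE BLUE RED RED RED BLUE RED RED BLUE RED BLUE RED.
val(B) = { 0 |  } gives 1
val(BB) = { 0 1 |  } gives 2
val(BBB) = { 0 1 2 |  } gives 3
val(BBBB) = { 0 1 2 3 |  } gives 4
val(BBBBR) = { 0 1 2 3 | 4 } gives 7/2
val(BBBBRR) = { 0 1 2 3 | 7/2 4 } gives 13/4
val(BBBBRRR) = { 0 1 2 3 | 13/4 7/2 4 } gives 25/8
val(BBBBRRRB) = { 0 1 2 3 25/8 | 13/4 7/2 4 } gives 51/16
val(BBBBRRRBR) = { 0 1 2 3 25/8 | 51/16 13/4 7/2 4 } gives 101/32
val(BBBBRRRBRR) = { 0 1 2 3 25/8 | 101/32 51/16 13/4 7/2 4 } gives 201/64
val(BBBBRRRBRRB) = { 0 1 2 3 25/8 201/64 | 101/32 51/16 13/4 7/2 4 } gives 403/128
val(BBBBRRRBRRBR) = { 0 1 2 3 25/8 201/64 | 403/128 101/32 51/16 13/4 7/2 4 } gives 805/256
val(BBBBRRRBRRBRB) = { 0 1 2 3 25/8 201/64 805/256 | 403/128 101/32 51/16 13/4 7/2 4 } gives 1611/512
val(BBBBRRRBRRBRBR) = { 0 1 2 3 25/8 201/64 805/256 | 1611/512 403/128 101/32 51/16 13/4 7/2 4 } gives 3221/1024

3221/1024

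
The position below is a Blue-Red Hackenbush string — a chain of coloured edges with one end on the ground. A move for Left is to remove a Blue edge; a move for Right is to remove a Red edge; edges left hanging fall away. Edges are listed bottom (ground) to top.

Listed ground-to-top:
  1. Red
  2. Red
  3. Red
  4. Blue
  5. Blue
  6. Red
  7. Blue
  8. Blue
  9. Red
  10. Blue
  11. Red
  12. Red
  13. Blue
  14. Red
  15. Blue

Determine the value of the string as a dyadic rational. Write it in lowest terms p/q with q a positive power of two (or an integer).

-9397/4096

Build v(s[:k]) for k = 1..15, string s = Red Red Red Blue Blue Red Blue Blue Red Blue Red Red Blue Red Blue.
edge 1 of 15 (Red): { (no moves) | 0 } -> -1
edge 2 of 15 (Red): { (no moves) | -1; 0 } -> -2
edge 3 of 15 (Red): { (no moves) | -2; -1; 0 } -> -3
edge 4 of 15 (Blue): { -3 | -2; -1; 0 } -> -5/2
edge 5 of 15 (Blue): { -3; -5/2 | -2; -1; 0 } -> -9/4
edge 6 of 15 (Red): { -3; -5/2 | -9/4; -2; -1; 0 } -> -19/8
edge 7 of 15 (Blue): { -3; -5/2; -19/8 | -9/4; -2; -1; 0 } -> -37/16
edge 8 of 15 (Blue): { -3; -5/2; -19/8; -37/16 | -9/4; -2; -1; 0 } -> -73/32
edge 9 of 15 (Red): { -3; -5/2; -19/8; -37/16 | -73/32; -9/4; -2; -1; 0 } -> -147/64
edge 10 of 15 (Blue): { -3; -5/2; -19/8; -37/16; -147/64 | -73/32; -9/4; -2; -1; 0 } -> -293/128
edge 11 of 15 (Red): { -3; -5/2; -19/8; -37/16; -147/64 | -293/128; -73/32; -9/4; -2; -1; 0 } -> -587/256
edge 12 of 15 (Red): { -3; -5/2; -19/8; -37/16; -147/64 | -587/256; -293/128; -73/32; -9/4; -2; -1; 0 } -> -1175/512
edge 13 of 15 (Blue): { -3; -5/2; -19/8; -37/16; -147/64; -1175/512 | -587/256; -293/128; -73/32; -9/4; -2; -1; 0 } -> -2349/1024
edge 14 of 15 (Red): { -3; -5/2; -19/8; -37/16; -147/64; -1175/512 | -2349/1024; -587/256; -293/128; -73/32; -9/4; -2; -1; 0 } -> -4699/2048
edge 15 of 15 (Blue): { -3; -5/2; -19/8; -37/16; -147/64; -1175/512; -4699/2048 | -2349/1024; -587/256; -293/128; -73/32; -9/4; -2; -1; 0 } -> -9397/4096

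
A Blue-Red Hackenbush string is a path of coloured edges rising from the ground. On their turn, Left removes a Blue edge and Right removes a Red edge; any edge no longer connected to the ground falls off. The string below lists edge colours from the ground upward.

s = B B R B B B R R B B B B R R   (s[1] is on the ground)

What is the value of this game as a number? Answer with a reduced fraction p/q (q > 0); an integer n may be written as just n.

7801/4096

value(B) = { 0 | — } ⇒ 1
value(BB) = { 0; 1 | — } ⇒ 2
value(BBR) = { 0; 1 | 2 } ⇒ 3/2
value(BBRB) = { 0; 1; 3/2 | 2 } ⇒ 7/4
value(BBRBB) = { 0; 1; 3/2; 7/4 | 2 } ⇒ 15/8
value(BBRBBB) = { 0; 1; 3/2; 7/4; 15/8 | 2 } ⇒ 31/16
value(BBRBBBR) = { 0; 1; 3/2; 7/4; 15/8 | 31/16; 2 } ⇒ 61/32
value(BBRBBBRR) = { 0; 1; 3/2; 7/4; 15/8 | 61/32; 31/16; 2 } ⇒ 121/64
value(BBRBBBRRB) = { 0; 1; 3/2; 7/4; 15/8; 121/64 | 61/32; 31/16; 2 } ⇒ 243/128
value(BBRBBBRRBB) = { 0; 1; 3/2; 7/4; 15/8; 121/64; 243/128 | 61/32; 31/16; 2 } ⇒ 487/256
value(BBRBBBRRBBB) = { 0; 1; 3/2; 7/4; 15/8; 121/64; 243/128; 487/256 | 61/32; 31/16; 2 } ⇒ 975/512
value(BBRBBBRRBBBB) = { 0; 1; 3/2; 7/4; 15/8; 121/64; 243/128; 487/256; 975/512 | 61/32; 31/16; 2 } ⇒ 1951/1024
value(BBRBBBRRBBBBR) = { 0; 1; 3/2; 7/4; 15/8; 121/64; 243/128; 487/256; 975/512 | 1951/1024; 61/32; 31/16; 2 } ⇒ 3901/2048
value(BBRBBBRRBBBBRR) = { 0; 1; 3/2; 7/4; 15/8; 121/64; 243/128; 487/256; 975/512 | 3901/2048; 1951/1024; 61/32; 31/16; 2 } ⇒ 7801/4096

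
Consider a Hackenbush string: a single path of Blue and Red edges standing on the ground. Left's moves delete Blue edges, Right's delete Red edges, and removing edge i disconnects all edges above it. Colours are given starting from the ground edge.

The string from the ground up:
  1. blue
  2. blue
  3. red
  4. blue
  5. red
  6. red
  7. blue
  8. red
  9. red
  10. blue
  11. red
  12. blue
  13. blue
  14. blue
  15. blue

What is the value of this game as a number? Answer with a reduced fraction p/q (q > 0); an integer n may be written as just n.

step 1: add blue to get b; options L={ 0 } R={ none } so 1
step 2: add blue to get bb; options L={ 0; 1 } R={ none } so 2
step 3: add red to get bbr; options L={ 0; 1 } R={ 2 } so 3/2
step 4: add blue to get bbrb; options L={ 0; 1; 3/2 } R={ 2 } so 7/4
step 5: add red to get bbrbr; options L={ 0; 1; 3/2 } R={ 7/4; 2 } so 13/8
step 6: add red to get bbrbrr; options L={ 0; 1; 3/2 } R={ 13/8; 7/4; 2 } so 25/16
step 7: add blue to get bbrbrrb; options L={ 0; 1; 3/2; 25/16 } R={ 13/8; 7/4; 2 } so 51/32
step 8: add red to get bbrbrrbr; options L={ 0; 1; 3/2; 25/16 } R={ 51/32; 13/8; 7/4; 2 } so 101/64
step 9: add red to get bbrbrrbrr; options L={ 0; 1; 3/2; 25/16 } R={ 101/64; 51/32; 13/8; 7/4; 2 } so 201/128
step 10: add blue to get bbrbrrbrrb; options L={ 0; 1; 3/2; 25/16; 201/128 } R={ 101/64; 51/32; 13/8; 7/4; 2 } so 403/256
step 11: add red to get bbrbrrbrrbr; options L={ 0; 1; 3/2; 25/16; 201/128 } R={ 403/256; 101/64; 51/32; 13/8; 7/4; 2 } so 805/512
step 12: add blue to get bbrbrrbrrbrb; options L={ 0; 1; 3/2; 25/16; 201/128; 805/512 } R={ 403/256; 101/64; 51/32; 13/8; 7/4; 2 } so 1611/1024
step 13: add blue to get bbrbrrbrrbrbb; options L={ 0; 1; 3/2; 25/16; 201/128; 805/512; 1611/1024 } R={ 403/256; 101/64; 51/32; 13/8; 7/4; 2 } so 3223/2048
step 14: add blue to get bbrbrrbrrbrbbb; options L={ 0; 1; 3/2; 25/16; 201/128; 805/512; 1611/1024; 3223/2048 } R={ 403/256; 101/64; 51/32; 13/8; 7/4; 2 } so 6447/4096
step 15: add blue to get bbrbrrbrrbrbbbb; options L={ 0; 1; 3/2; 25/16; 201/128; 805/512; 1611/1024; 3223/2048; 6447/4096 } R={ 403/256; 101/64; 51/32; 13/8; 7/4; 2 } so 12895/8192

12895/8192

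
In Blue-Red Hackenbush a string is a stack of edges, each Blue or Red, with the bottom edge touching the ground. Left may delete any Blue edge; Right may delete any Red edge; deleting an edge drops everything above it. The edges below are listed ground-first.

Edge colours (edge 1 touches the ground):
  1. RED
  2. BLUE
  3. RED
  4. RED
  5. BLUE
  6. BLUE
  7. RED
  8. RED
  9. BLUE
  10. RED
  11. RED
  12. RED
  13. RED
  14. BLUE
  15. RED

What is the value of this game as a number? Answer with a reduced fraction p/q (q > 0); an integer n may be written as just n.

edge 1 of 15 (RED): { — | 0 } = -1
edge 2 of 15 (BLUE): { -1 | 0 } = -1/2
edge 3 of 15 (RED): { -1 | -1/2,0 } = -3/4
edge 4 of 15 (RED): { -1 | -3/4,-1/2,0 } = -7/8
edge 5 of 15 (BLUE): { -1,-7/8 | -3/4,-1/2,0 } = -13/16
edge 6 of 15 (BLUE): { -1,-7/8,-13/16 | -3/4,-1/2,0 } = -25/32
edge 7 of 15 (RED): { -1,-7/8,-13/16 | -25/32,-3/4,-1/2,0 } = -51/64
edge 8 of 15 (RED): { -1,-7/8,-13/16 | -51/64,-25/32,-3/4,-1/2,0 } = -103/128
edge 9 of 15 (BLUE): { -1,-7/8,-13/16,-103/128 | -51/64,-25/32,-3/4,-1/2,0 } = -205/256
edge 10 of 15 (RED): { -1,-7/8,-13/16,-103/128 | -205/256,-51/64,-25/32,-3/4,-1/2,0 } = -411/512
edge 11 of 15 (RED): { -1,-7/8,-13/16,-103/128 | -411/512,-205/256,-51/64,-25/32,-3/4,-1/2,0 } = -823/1024
edge 12 of 15 (RED): { -1,-7/8,-13/16,-103/128 | -823/1024,-411/512,-205/256,-51/64,-25/32,-3/4,-1/2,0 } = -1647/2048
edge 13 of 15 (RED): { -1,-7/8,-13/16,-103/128 | -1647/2048,-823/1024,-411/512,-205/256,-51/64,-25/32,-3/4,-1/2,0 } = -3295/4096
edge 14 of 15 (BLUE): { -1,-7/8,-13/16,-103/128,-3295/4096 | -1647/2048,-823/1024,-411/512,-205/256,-51/64,-25/32,-3/4,-1/2,0 } = -6589/8192
edge 15 of 15 (RED): { -1,-7/8,-13/16,-103/128,-3295/4096 | -6589/8192,-1647/2048,-823/1024,-411/512,-205/256,-51/64,-25/32,-3/4,-1/2,0 } = -13179/16384

-13179/16384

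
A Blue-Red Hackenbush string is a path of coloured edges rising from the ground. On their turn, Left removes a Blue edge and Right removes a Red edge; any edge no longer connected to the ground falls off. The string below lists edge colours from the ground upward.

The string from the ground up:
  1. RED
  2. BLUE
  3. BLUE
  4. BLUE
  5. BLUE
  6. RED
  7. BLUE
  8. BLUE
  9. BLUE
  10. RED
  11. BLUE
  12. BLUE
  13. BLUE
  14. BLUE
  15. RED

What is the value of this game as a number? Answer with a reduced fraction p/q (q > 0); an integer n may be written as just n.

Build value(s[:k]) for k = 1..15, string s = RED BLUE BLUE BLUE BLUE RED BLUE BLUE BLUE RED BLUE BLUE BLUE BLUE RED.
edge 1 of 15 (RED): { (no moves) | 0 } gives -1
edge 2 of 15 (BLUE): { -1 | 0 } gives -1/2
edge 3 of 15 (BLUE): { -1,-1/2 | 0 } gives -1/4
edge 4 of 15 (BLUE): { -1,-1/2,-1/4 | 0 } gives -1/8
edge 5 of 15 (BLUE): { -1,-1/2,-1/4,-1/8 | 0 } gives -1/16
edge 6 of 15 (RED): { -1,-1/2,-1/4,-1/8 | -1/16,0 } gives -3/32
edge 7 of 15 (BLUE): { -1,-1/2,-1/4,-1/8,-3/32 | -1/16,0 } gives -5/64
edge 8 of 15 (BLUE): { -1,-1/2,-1/4,-1/8,-3/32,-5/64 | -1/16,0 } gives -9/128
edge 9 of 15 (BLUE): { -1,-1/2,-1/4,-1/8,-3/32,-5/64,-9/128 | -1/16,0 } gives -17/256
edge 10 of 15 (RED): { -1,-1/2,-1/4,-1/8,-3/32,-5/64,-9/128 | -17/256,-1/16,0 } gives -35/512
edge 11 of 15 (BLUE): { -1,-1/2,-1/4,-1/8,-3/32,-5/64,-9/128,-35/512 | -17/256,-1/16,0 } gives -69/1024
edge 12 of 15 (BLUE): { -1,-1/2,-1/4,-1/8,-3/32,-5/64,-9/128,-35/512,-69/1024 | -17/256,-1/16,0 } gives -137/2048
edge 13 of 15 (BLUE): { -1,-1/2,-1/4,-1/8,-3/32,-5/64,-9/128,-35/512,-69/1024,-137/2048 | -17/256,-1/16,0 } gives -273/4096
edge 14 of 15 (BLUE): { -1,-1/2,-1/4,-1/8,-3/32,-5/64,-9/128,-35/512,-69/1024,-137/2048,-273/4096 | -17/256,-1/16,0 } gives -545/8192
edge 15 of 15 (RED): { -1,-1/2,-1/4,-1/8,-3/32,-5/64,-9/128,-35/512,-69/1024,-137/2048,-273/4096 | -545/8192,-17/256,-1/16,0 } gives -1091/16384

-1091/16384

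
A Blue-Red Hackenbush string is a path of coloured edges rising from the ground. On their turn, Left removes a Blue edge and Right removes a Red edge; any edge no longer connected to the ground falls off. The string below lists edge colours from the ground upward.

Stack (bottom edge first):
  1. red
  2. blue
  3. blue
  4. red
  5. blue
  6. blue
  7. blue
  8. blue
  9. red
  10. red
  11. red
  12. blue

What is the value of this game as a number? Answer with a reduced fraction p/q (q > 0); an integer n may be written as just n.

-541/2048

r: Left { (no moves) }, Right { 0 } -> simplest -1
rb: Left { -1 }, Right { 0 } -> simplest -1/2
rbb: Left { -1, -1/2 }, Right { 0 } -> simplest -1/4
rbbr: Left { -1, -1/2 }, Right { -1/4, 0 } -> simplest -3/8
rbbrb: Left { -1, -1/2, -3/8 }, Right { -1/4, 0 } -> simplest -5/16
rbbrbb: Left { -1, -1/2, -3/8, -5/16 }, Right { -1/4, 0 } -> simplest -9/32
rbbrbbb: Left { -1, -1/2, -3/8, -5/16, -9/32 }, Right { -1/4, 0 } -> simplest -17/64
rbbrbbbb: Left { -1, -1/2, -3/8, -5/16, -9/32, -17/64 }, Right { -1/4, 0 } -> simplest -33/128
rbbrbbbbr: Left { -1, -1/2, -3/8, -5/16, -9/32, -17/64 }, Right { -33/128, -1/4, 0 } -> simplest -67/256
rbbrbbbbrr: Left { -1, -1/2, -3/8, -5/16, -9/32, -17/64 }, Right { -67/256, -33/128, -1/4, 0 } -> simplest -135/512
rbbrbbbbrrr: Left { -1, -1/2, -3/8, -5/16, -9/32, -17/64 }, Right { -135/512, -67/256, -33/128, -1/4, 0 } -> simplest -271/1024
rbbrbbbbrrrb: Left { -1, -1/2, -3/8, -5/16, -9/32, -17/64, -271/1024 }, Right { -135/512, -67/256, -33/128, -1/4, 0 } -> simplest -541/2048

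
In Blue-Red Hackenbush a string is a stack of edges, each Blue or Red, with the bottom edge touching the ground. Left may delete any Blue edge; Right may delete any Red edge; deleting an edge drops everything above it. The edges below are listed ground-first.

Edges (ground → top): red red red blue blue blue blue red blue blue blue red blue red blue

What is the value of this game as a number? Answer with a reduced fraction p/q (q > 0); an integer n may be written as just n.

1 of 15 · r · max L −∞ · min R 0 ⇒ -1
2 of 15 · rr · max L −∞ · min R -1 ⇒ -2
3 of 15 · rrr · max L −∞ · min R -2 ⇒ -3
4 of 15 · rrrb · max L -3 · min R -2 ⇒ -5/2
5 of 15 · rrrbb · max L -5/2 · min R -2 ⇒ -9/4
6 of 15 · rrrbbb · max L -9/4 · min R -2 ⇒ -17/8
7 of 15 · rrrbbbb · max L -17/8 · min R -2 ⇒ -33/16
8 of 15 · rrrbbbbr · max L -17/8 · min R -33/16 ⇒ -67/32
9 of 15 · rrrbbbbrb · max L -67/32 · min R -33/16 ⇒ -133/64
10 of 15 · rrrbbbbrbb · max L -133/64 · min R -33/16 ⇒ -265/128
11 of 15 · rrrbbbbrbbb · max L -265/128 · min R -33/16 ⇒ -529/256
12 of 15 · rrrbbbbrbbbr · max L -265/128 · min R -529/256 ⇒ -1059/512
13 of 15 · rrrbbbbrbbbrb · max L -1059/512 · min R -529/256 ⇒ -2117/1024
14 of 15 · rrrbbbbrbbbrbr · max L -1059/512 · min R -2117/1024 ⇒ -4235/2048
15 of 15 · rrrbbbbrbbbrbrb · max L -4235/2048 · min R -2117/1024 ⇒ -8469/4096

-8469/4096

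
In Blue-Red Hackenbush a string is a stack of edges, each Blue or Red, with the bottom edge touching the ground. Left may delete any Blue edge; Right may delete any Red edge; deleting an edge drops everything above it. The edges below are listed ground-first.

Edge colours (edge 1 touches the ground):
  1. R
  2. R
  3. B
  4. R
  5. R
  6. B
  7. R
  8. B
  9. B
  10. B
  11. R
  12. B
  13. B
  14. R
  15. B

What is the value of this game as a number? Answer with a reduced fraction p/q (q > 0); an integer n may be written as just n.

Recurse on prefixes of the 15-edge string R R B R R B R B B B R B B R B:
edge 1 of 15 (R): { — | 0 } => -1
edge 2 of 15 (R): { — | -1, 0 } => -2
edge 3 of 15 (B): { -2 | -1, 0 } => -3/2
edge 4 of 15 (R): { -2 | -3/2, -1, 0 } => -7/4
edge 5 of 15 (R): { -2 | -7/4, -3/2, -1, 0 } => -15/8
edge 6 of 15 (B): { -2, -15/8 | -7/4, -3/2, -1, 0 } => -29/16
edge 7 of 15 (R): { -2, -15/8 | -29/16, -7/4, -3/2, -1, 0 } => -59/32
edge 8 of 15 (B): { -2, -15/8, -59/32 | -29/16, -7/4, -3/2, -1, 0 } => -117/64
edge 9 of 15 (B): { -2, -15/8, -59/32, -117/64 | -29/16, -7/4, -3/2, -1, 0 } => -233/128
edge 10 of 15 (B): { -2, -15/8, -59/32, -117/64, -233/128 | -29/16, -7/4, -3/2, -1, 0 } => -465/256
edge 11 of 15 (R): { -2, -15/8, -59/32, -117/64, -233/128 | -465/256, -29/16, -7/4, -3/2, -1, 0 } => -931/512
edge 12 of 15 (B): { -2, -15/8, -59/32, -117/64, -233/128, -931/512 | -465/256, -29/16, -7/4, -3/2, -1, 0 } => -1861/1024
edge 13 of 15 (B): { -2, -15/8, -59/32, -117/64, -233/128, -931/512, -1861/1024 | -465/256, -29/16, -7/4, -3/2, -1, 0 } => -3721/2048
edge 14 of 15 (R): { -2, -15/8, -59/32, -117/64, -233/128, -931/512, -1861/1024 | -3721/2048, -465/256, -29/16, -7/4, -3/2, -1, 0 } => -7443/4096
edge 15 of 15 (B): { -2, -15/8, -59/32, -117/64, -233/128, -931/512, -1861/1024, -7443/4096 | -3721/2048, -465/256, -29/16, -7/4, -3/2, -1, 0 } => -14885/8192

-14885/8192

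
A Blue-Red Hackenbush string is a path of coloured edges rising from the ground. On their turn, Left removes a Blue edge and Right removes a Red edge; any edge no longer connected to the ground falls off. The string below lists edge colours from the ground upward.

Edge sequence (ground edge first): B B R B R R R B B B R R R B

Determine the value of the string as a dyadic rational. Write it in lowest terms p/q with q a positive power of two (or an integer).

6371/4096

Recurse on prefixes of the 14-edge string B B R B R R R B B B R R R B:
val(B) = { 0 | (no moves) } = 1
val(BB) = { 0,1 | (no moves) } = 2
val(BBR) = { 0,1 | 2 } = 3/2
val(BBRB) = { 0,1,3/2 | 2 } = 7/4
val(BBRBR) = { 0,1,3/2 | 7/4,2 } = 13/8
val(BBRBRR) = { 0,1,3/2 | 13/8,7/4,2 } = 25/16
val(BBRBRRR) = { 0,1,3/2 | 25/16,13/8,7/4,2 } = 49/32
val(BBRBRRRB) = { 0,1,3/2,49/32 | 25/16,13/8,7/4,2 } = 99/64
val(BBRBRRRBB) = { 0,1,3/2,49/32,99/64 | 25/16,13/8,7/4,2 } = 199/128
val(BBRBRRRBBB) = { 0,1,3/2,49/32,99/64,199/128 | 25/16,13/8,7/4,2 } = 399/256
val(BBRBRRRBBBR) = { 0,1,3/2,49/32,99/64,199/128 | 399/256,25/16,13/8,7/4,2 } = 797/512
val(BBRBRRRBBBRR) = { 0,1,3/2,49/32,99/64,199/128 | 797/512,399/256,25/16,13/8,7/4,2 } = 1593/1024
val(BBRBRRRBBBRRR) = { 0,1,3/2,49/32,99/64,199/128 | 1593/1024,797/512,399/256,25/16,13/8,7/4,2 } = 3185/2048
val(BBRBRRRBBBRRRB) = { 0,1,3/2,49/32,99/64,199/128,3185/2048 | 1593/1024,797/512,399/256,25/16,13/8,7/4,2 } = 6371/4096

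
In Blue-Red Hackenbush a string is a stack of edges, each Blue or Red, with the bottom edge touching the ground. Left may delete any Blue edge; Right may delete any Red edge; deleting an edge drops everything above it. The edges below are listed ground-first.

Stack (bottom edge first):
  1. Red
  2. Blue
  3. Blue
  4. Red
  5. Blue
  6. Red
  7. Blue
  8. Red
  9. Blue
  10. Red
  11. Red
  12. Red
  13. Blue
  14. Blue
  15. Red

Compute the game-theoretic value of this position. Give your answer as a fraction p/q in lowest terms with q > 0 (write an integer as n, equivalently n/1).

-5491/16384

R: Left {  }, Right { 0 } → simplest -1
RB: Left { -1 }, Right { 0 } → simplest -1/2
RBB: Left { -1; -1/2 }, Right { 0 } → simplest -1/4
RBBR: Left { -1; -1/2 }, Right { -1/4; 0 } → simplest -3/8
RBBRB: Left { -1; -1/2; -3/8 }, Right { -1/4; 0 } → simplest -5/16
RBBRBR: Left { -1; -1/2; -3/8 }, Right { -5/16; -1/4; 0 } → simplest -11/32
RBBRBRB: Left { -1; -1/2; -3/8; -11/32 }, Right { -5/16; -1/4; 0 } → simplest -21/64
RBBRBRBR: Left { -1; -1/2; -3/8; -11/32 }, Right { -21/64; -5/16; -1/4; 0 } → simplest -43/128
RBBRBRBRB: Left { -1; -1/2; -3/8; -11/32; -43/128 }, Right { -21/64; -5/16; -1/4; 0 } → simplest -85/256
RBBRBRBRBR: Left { -1; -1/2; -3/8; -11/32; -43/128 }, Right { -85/256; -21/64; -5/16; -1/4; 0 } → simplest -171/512
RBBRBRBRBRR: Left { -1; -1/2; -3/8; -11/32; -43/128 }, Right { -171/512; -85/256; -21/64; -5/16; -1/4; 0 } → simplest -343/1024
RBBRBRBRBRRR: Left { -1; -1/2; -3/8; -11/32; -43/128 }, Right { -343/1024; -171/512; -85/256; -21/64; -5/16; -1/4; 0 } → simplest -687/2048
RBBRBRBRBRRRB: Left { -1; -1/2; -3/8; -11/32; -43/128; -687/2048 }, Right { -343/1024; -171/512; -85/256; -21/64; -5/16; -1/4; 0 } → simplest -1373/4096
RBBRBRBRBRRRBB: Left { -1; -1/2; -3/8; -11/32; -43/128; -687/2048; -1373/4096 }, Right { -343/1024; -171/512; -85/256; -21/64; -5/16; -1/4; 0 } → simplest -2745/8192
RBBRBRBRBRRRBBR: Left { -1; -1/2; -3/8; -11/32; -43/128; -687/2048; -1373/4096 }, Right { -2745/8192; -343/1024; -171/512; -85/256; -21/64; -5/16; -1/4; 0 } → simplest -5491/16384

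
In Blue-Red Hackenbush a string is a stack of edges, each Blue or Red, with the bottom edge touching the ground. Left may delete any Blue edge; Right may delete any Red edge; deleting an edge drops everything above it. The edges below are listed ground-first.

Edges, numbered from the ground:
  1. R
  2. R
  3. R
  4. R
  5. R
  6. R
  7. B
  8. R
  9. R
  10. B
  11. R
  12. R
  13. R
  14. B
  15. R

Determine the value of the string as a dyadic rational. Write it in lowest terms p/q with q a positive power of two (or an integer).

Recurse on prefixes of the 15-edge string R R R R R R B R R B R R R B R:
G(R) = { (no moves) | 0 } = -1
G(RR) = { (no moves) | -1, 0 } = -2
G(RRR) = { (no moves) | -2, -1, 0 } = -3
G(RRRR) = { (no moves) | -3, -2, -1, 0 } = -4
G(RRRRR) = { (no moves) | -4, -3, -2, -1, 0 } = -5
G(RRRRRR) = { (no moves) | -5, -4, -3, -2, -1, 0 } = -6
G(RRRRRRB) = { -6 | -5, -4, -3, -2, -1, 0 } = -11/2
G(RRRRRRBR) = { -6 | -11/2, -5, -4, -3, -2, -1, 0 } = -23/4
G(RRRRRRBRR) = { -6 | -23/4, -11/2, -5, -4, -3, -2, -1, 0 } = -47/8
G(RRRRRRBRRB) = { -6, -47/8 | -23/4, -11/2, -5, -4, -3, -2, -1, 0 } = -93/16
G(RRRRRRBRRBR) = { -6, -47/8 | -93/16, -23/4, -11/2, -5, -4, -3, -2, -1, 0 } = -187/32
G(RRRRRRBRRBRR) = { -6, -47/8 | -187/32, -93/16, -23/4, -11/2, -5, -4, -3, -2, -1, 0 } = -375/64
G(RRRRRRBRRBRRR) = { -6, -47/8 | -375/64, -187/32, -93/16, -23/4, -11/2, -5, -4, -3, -2, -1, 0 } = -751/128
G(RRRRRRBRRBRRRB) = { -6, -47/8, -751/128 | -375/64, -187/32, -93/16, -23/4, -11/2, -5, -4, -3, -2, -1, 0 } = -1501/256
G(RRRRRRBRRBRRRBR) = { -6, -47/8, -751/128 | -1501/256, -375/64, -187/32, -93/16, -23/4, -11/2, -5, -4, -3, -2, -1, 0 } = -3003/512

-3003/512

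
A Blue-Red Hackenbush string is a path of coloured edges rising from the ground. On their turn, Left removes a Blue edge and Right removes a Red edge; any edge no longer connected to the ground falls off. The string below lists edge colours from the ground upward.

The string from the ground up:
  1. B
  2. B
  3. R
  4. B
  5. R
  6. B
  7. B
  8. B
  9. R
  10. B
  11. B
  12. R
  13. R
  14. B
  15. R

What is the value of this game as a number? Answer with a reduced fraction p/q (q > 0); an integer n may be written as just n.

Build val(s[:k]) for k = 1..15, string s = B B R B R B B B R B B R R B R.
val(B) = { 0 |  } ⇒ 1
val(BB) = { 0 1 |  } ⇒ 2
val(BBR) = { 0 1 | 2 } ⇒ 3/2
val(BBRB) = { 0 1 3/2 | 2 } ⇒ 7/4
val(BBRBR) = { 0 1 3/2 | 7/4 2 } ⇒ 13/8
val(BBRBRB) = { 0 1 3/2 13/8 | 7/4 2 } ⇒ 27/16
val(BBRBRBB) = { 0 1 3/2 13/8 27/16 | 7/4 2 } ⇒ 55/32
val(BBRBRBBB) = { 0 1 3/2 13/8 27/16 55/32 | 7/4 2 } ⇒ 111/64
val(BBRBRBBBR) = { 0 1 3/2 13/8 27/16 55/32 | 111/64 7/4 2 } ⇒ 221/128
val(BBRBRBBBRB) = { 0 1 3/2 13/8 27/16 55/32 221/128 | 111/64 7/4 2 } ⇒ 443/256
val(BBRBRBBBRBB) = { 0 1 3/2 13/8 27/16 55/32 221/128 443/256 | 111/64 7/4 2 } ⇒ 887/512
val(BBRBRBBBRBBR) = { 0 1 3/2 13/8 27/16 55/32 221/128 443/256 | 887/512 111/64 7/4 2 } ⇒ 1773/1024
val(BBRBRBBBRBBRR) = { 0 1 3/2 13/8 27/16 55/32 221/128 443/256 | 1773/1024 887/512 111/64 7/4 2 } ⇒ 3545/2048
val(BBRBRBBBRBBRRB) = { 0 1 3/2 13/8 27/16 55/32 221/128 443/256 3545/2048 | 1773/1024 887/512 111/64 7/4 2 } ⇒ 7091/4096
val(BBRBRBBBRBBRRBR) = { 0 1 3/2 13/8 27/16 55/32 221/128 443/256 3545/2048 | 7091/4096 1773/1024 887/512 111/64 7/4 2 } ⇒ 14181/8192

14181/8192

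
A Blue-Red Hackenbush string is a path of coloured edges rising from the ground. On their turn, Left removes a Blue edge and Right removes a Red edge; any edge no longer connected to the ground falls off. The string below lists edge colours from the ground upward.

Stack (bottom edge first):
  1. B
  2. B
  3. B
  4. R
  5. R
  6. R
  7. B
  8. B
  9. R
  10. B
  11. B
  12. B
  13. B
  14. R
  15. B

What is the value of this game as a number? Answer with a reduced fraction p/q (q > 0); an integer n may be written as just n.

9083/4096

step 1: add B to get B; options L={ 0 } R={ · } — 1
step 2: add B to get BB; options L={ 0,1 } R={ · } — 2
step 3: add B to get BBB; options L={ 0,1,2 } R={ · } — 3
step 4: add R to get BBBR; options L={ 0,1,2 } R={ 3 } — 5/2
step 5: add R to get BBBRR; options L={ 0,1,2 } R={ 5/2,3 } — 9/4
step 6: add R to get BBBRRR; options L={ 0,1,2 } R={ 9/4,5/2,3 } — 17/8
step 7: add B to get BBBRRRB; options L={ 0,1,2,17/8 } R={ 9/4,5/2,3 } — 35/16
step 8: add B to get BBBRRRBB; options L={ 0,1,2,17/8,35/16 } R={ 9/4,5/2,3 } — 71/32
step 9: add R to get BBBRRRBBR; options L={ 0,1,2,17/8,35/16 } R={ 71/32,9/4,5/2,3 } — 141/64
step 10: add B to get BBBRRRBBRB; options L={ 0,1,2,17/8,35/16,141/64 } R={ 71/32,9/4,5/2,3 } — 283/128
step 11: add B to get BBBRRRBBRBB; options L={ 0,1,2,17/8,35/16,141/64,283/128 } R={ 71/32,9/4,5/2,3 } — 567/256
step 12: add B to get BBBRRRBBRBBB; options L={ 0,1,2,17/8,35/16,141/64,283/128,567/256 } R={ 71/32,9/4,5/2,3 } — 1135/512
step 13: add B to get BBBRRRBBRBBBB; options L={ 0,1,2,17/8,35/16,141/64,283/128,567/256,1135/512 } R={ 71/32,9/4,5/2,3 } — 2271/1024
step 14: add R to get BBBRRRBBRBBBBR; options L={ 0,1,2,17/8,35/16,141/64,283/128,567/256,1135/512 } R={ 2271/1024,71/32,9/4,5/2,3 } — 4541/2048
step 15: add B to get BBBRRRBBRBBBBRB; options L={ 0,1,2,17/8,35/16,141/64,283/128,567/256,1135/512,4541/2048 } R={ 2271/1024,71/32,9/4,5/2,3 } — 9083/4096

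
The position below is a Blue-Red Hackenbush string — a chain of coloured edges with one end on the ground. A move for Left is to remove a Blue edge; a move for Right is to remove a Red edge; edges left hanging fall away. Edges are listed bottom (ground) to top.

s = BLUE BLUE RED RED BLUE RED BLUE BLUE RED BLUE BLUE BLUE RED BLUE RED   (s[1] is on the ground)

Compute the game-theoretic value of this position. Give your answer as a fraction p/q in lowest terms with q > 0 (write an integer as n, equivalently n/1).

11125/8192

1 of 15 · B · max L 0 · min R +∞ => 1
2 of 15 · BB · max L 1 · min R +∞ => 2
3 of 15 · BBR · max L 1 · min R 2 => 3/2
4 of 15 · BBRR · max L 1 · min R 3/2 => 5/4
5 of 15 · BBRRB · max L 5/4 · min R 3/2 => 11/8
6 of 15 · BBRRBR · max L 5/4 · min R 11/8 => 21/16
7 of 15 · BBRRBRB · max L 21/16 · min R 11/8 => 43/32
8 of 15 · BBRRBRBB · max L 43/32 · min R 11/8 => 87/64
9 of 15 · BBRRBRBBR · max L 43/32 · min R 87/64 => 173/128
10 of 15 · BBRRBRBBRB · max L 173/128 · min R 87/64 => 347/256
11 of 15 · BBRRBRBBRBB · max L 347/256 · min R 87/64 => 695/512
12 of 15 · BBRRBRBBRBBB · max L 695/512 · min R 87/64 => 1391/1024
13 of 15 · BBRRBRBBRBBBR · max L 695/512 · min R 1391/1024 => 2781/2048
14 of 15 · BBRRBRBBRBBBRB · max L 2781/2048 · min R 1391/1024 => 5563/4096
15 of 15 · BBRRBRBBRBBBRBR · max L 2781/2048 · min R 5563/4096 => 11125/8192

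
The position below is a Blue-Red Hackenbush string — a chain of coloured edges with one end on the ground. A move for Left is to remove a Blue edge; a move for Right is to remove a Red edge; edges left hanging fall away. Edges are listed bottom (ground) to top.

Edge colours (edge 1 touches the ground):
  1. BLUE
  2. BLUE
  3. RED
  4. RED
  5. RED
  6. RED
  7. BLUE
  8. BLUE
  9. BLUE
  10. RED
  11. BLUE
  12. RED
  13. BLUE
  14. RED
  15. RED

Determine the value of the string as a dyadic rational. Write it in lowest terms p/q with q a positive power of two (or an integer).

Build val(s[:k]) for k = 1..15, string s = BLUE BLUE RED RED RED RED BLUE BLUE BLUE RED BLUE RED BLUE RED RED.
B: Left { 0 }, Right { · } => simplest 1
BB: Left { 0; 1 }, Right { · } => simplest 2
BBR: Left { 0; 1 }, Right { 2 } => simplest 3/2
BBRR: Left { 0; 1 }, Right { 3/2; 2 } => simplest 5/4
BBRRR: Left { 0; 1 }, Right { 5/4; 3/2; 2 } => simplest 9/8
BBRRRR: Left { 0; 1 }, Right { 9/8; 5/4; 3/2; 2 } => simplest 17/16
BBRRRRB: Left { 0; 1; 17/16 }, Right { 9/8; 5/4; 3/2; 2 } => simplest 35/32
BBRRRRBB: Left { 0; 1; 17/16; 35/32 }, Right { 9/8; 5/4; 3/2; 2 } => simplest 71/64
BBRRRRBBB: Left { 0; 1; 17/16; 35/32; 71/64 }, Right { 9/8; 5/4; 3/2; 2 } => simplest 143/128
BBRRRRBBBR: Left { 0; 1; 17/16; 35/32; 71/64 }, Right { 143/128; 9/8; 5/4; 3/2; 2 } => simplest 285/256
BBRRRRBBBRB: Left { 0; 1; 17/16; 35/32; 71/64; 285/256 }, Right { 143/128; 9/8; 5/4; 3/2; 2 } => simplest 571/512
BBRRRRBBBRBR: Left { 0; 1; 17/16; 35/32; 71/64; 285/256 }, Right { 571/512; 143/128; 9/8; 5/4; 3/2; 2 } => simplest 1141/1024
BBRRRRBBBRBRB: Left { 0; 1; 17/16; 35/32; 71/64; 285/256; 1141/1024 }, Right { 571/512; 143/128; 9/8; 5/4; 3/2; 2 } => simplest 2283/2048
BBRRRRBBBRBRBR: Left { 0; 1; 17/16; 35/32; 71/64; 285/256; 1141/1024 }, Right { 2283/2048; 571/512; 143/128; 9/8; 5/4; 3/2; 2 } => simplest 4565/4096
BBRRRRBBBRBRBRR: Left { 0; 1; 17/16; 35/32; 71/64; 285/256; 1141/1024 }, Right { 4565/4096; 2283/2048; 571/512; 143/128; 9/8; 5/4; 3/2; 2 } => simplest 9129/8192

9129/8192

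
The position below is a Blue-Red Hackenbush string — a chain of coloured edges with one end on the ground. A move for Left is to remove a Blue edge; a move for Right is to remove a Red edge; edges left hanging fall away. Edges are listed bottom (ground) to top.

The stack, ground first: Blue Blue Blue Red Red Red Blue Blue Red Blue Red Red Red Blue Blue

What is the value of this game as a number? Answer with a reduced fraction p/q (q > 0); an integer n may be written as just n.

Build val(s[:k]) for k = 1..15, string s = Blue Blue Blue Red Red Red Blue Blue Red Blue Red Red Red Blue Blue.
1 of 15 · B · max L 0 · min R +∞ gives 1
2 of 15 · BB · max L 1 · min R +∞ gives 2
3 of 15 · BBB · max L 2 · min R +∞ gives 3
4 of 15 · BBBR · max L 2 · min R 3 gives 5/2
5 of 15 · BBBRR · max L 2 · min R 5/2 gives 9/4
6 of 15 · BBBRRR · max L 2 · min R 9/4 gives 17/8
7 of 15 · BBBRRRB · max L 17/8 · min R 9/4 gives 35/16
8 of 15 · BBBRRRBB · max L 35/16 · min R 9/4 gives 71/32
9 of 15 · BBBRRRBBR · max L 35/16 · min R 71/32 gives 141/64
10 of 15 · BBBRRRBBRB · max L 141/64 · min R 71/32 gives 283/128
11 of 15 · BBBRRRBBRBR · max L 141/64 · min R 283/128 gives 565/256
12 of 15 · BBBRRRBBRBRR · max L 141/64 · min R 565/256 gives 1129/512
13 of 15 · BBBRRRBBRBRRR · max L 141/64 · min R 1129/512 gives 2257/1024
14 of 15 · BBBRRRBBRBRRRB · max L 2257/1024 · min R 1129/512 gives 4515/2048
15 of 15 · BBBRRRBBRBRRRBB · max L 4515/2048 · min R 1129/512 gives 9031/4096

9031/4096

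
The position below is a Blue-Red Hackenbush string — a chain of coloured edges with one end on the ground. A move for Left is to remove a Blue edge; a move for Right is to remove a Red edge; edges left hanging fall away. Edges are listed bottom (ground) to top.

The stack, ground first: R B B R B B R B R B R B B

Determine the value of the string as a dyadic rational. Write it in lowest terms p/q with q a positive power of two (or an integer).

-1193/4096

Prefix values for R B B R B B R B R B R B B via {L|R} + simplicity:
edge 1 of 13 (R): { none | 0 } gives -1
edge 2 of 13 (B): { -1 | 0 } gives -1/2
edge 3 of 13 (B): { -1,-1/2 | 0 } gives -1/4
edge 4 of 13 (R): { -1,-1/2 | -1/4,0 } gives -3/8
edge 5 of 13 (B): { -1,-1/2,-3/8 | -1/4,0 } gives -5/16
edge 6 of 13 (B): { -1,-1/2,-3/8,-5/16 | -1/4,0 } gives -9/32
edge 7 of 13 (R): { -1,-1/2,-3/8,-5/16 | -9/32,-1/4,0 } gives -19/64
edge 8 of 13 (B): { -1,-1/2,-3/8,-5/16,-19/64 | -9/32,-1/4,0 } gives -37/128
edge 9 of 13 (R): { -1,-1/2,-3/8,-5/16,-19/64 | -37/128,-9/32,-1/4,0 } gives -75/256
edge 10 of 13 (B): { -1,-1/2,-3/8,-5/16,-19/64,-75/256 | -37/128,-9/32,-1/4,0 } gives -149/512
edge 11 of 13 (R): { -1,-1/2,-3/8,-5/16,-19/64,-75/256 | -149/512,-37/128,-9/32,-1/4,0 } gives -299/1024
edge 12 of 13 (B): { -1,-1/2,-3/8,-5/16,-19/64,-75/256,-299/1024 | -149/512,-37/128,-9/32,-1/4,0 } gives -597/2048
edge 13 of 13 (B): { -1,-1/2,-3/8,-5/16,-19/64,-75/256,-299/1024,-597/2048 | -149/512,-37/128,-9/32,-1/4,0 } gives -1193/4096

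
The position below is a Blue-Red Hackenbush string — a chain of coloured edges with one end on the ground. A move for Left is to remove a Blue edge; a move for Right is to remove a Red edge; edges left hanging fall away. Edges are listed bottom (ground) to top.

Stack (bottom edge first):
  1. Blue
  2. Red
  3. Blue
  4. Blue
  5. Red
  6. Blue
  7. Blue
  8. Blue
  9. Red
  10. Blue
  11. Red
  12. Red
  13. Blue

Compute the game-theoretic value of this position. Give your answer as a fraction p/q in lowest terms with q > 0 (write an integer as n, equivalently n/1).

3539/4096

1 of 13 · B · max L 0 · min R +∞ = 1
2 of 13 · BR · max L 0 · min R 1 = 1/2
3 of 13 · BRB · max L 1/2 · min R 1 = 3/4
4 of 13 · BRBB · max L 3/4 · min R 1 = 7/8
5 of 13 · BRBBR · max L 3/4 · min R 7/8 = 13/16
6 of 13 · BRBBRB · max L 13/16 · min R 7/8 = 27/32
7 of 13 · BRBBRBB · max L 27/32 · min R 7/8 = 55/64
8 of 13 · BRBBRBBB · max L 55/64 · min R 7/8 = 111/128
9 of 13 · BRBBRBBBR · max L 55/64 · min R 111/128 = 221/256
10 of 13 · BRBBRBBBRB · max L 221/256 · min R 111/128 = 443/512
11 of 13 · BRBBRBBBRBR · max L 221/256 · min R 443/512 = 885/1024
12 of 13 · BRBBRBBBRBRR · max L 221/256 · min R 885/1024 = 1769/2048
13 of 13 · BRBBRBBBRBRRB · max L 1769/2048 · min R 885/1024 = 3539/4096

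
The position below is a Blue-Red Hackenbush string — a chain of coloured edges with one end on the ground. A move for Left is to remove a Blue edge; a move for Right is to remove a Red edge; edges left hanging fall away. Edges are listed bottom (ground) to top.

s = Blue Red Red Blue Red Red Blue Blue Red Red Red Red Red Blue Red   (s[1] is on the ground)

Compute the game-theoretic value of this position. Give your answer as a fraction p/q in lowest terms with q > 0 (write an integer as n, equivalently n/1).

Recurse on prefixes of the 15-edge string Blue Red Red Blue Red Red Blue Blue Red Red Red Red Red Blue Red:
B: Left { 0 }, Right { none } → simplest 1
BR: Left { 0 }, Right { 1 } → simplest 1/2
BRR: Left { 0 }, Right { 1/2; 1 } → simplest 1/4
BRRB: Left { 0; 1/4 }, Right { 1/2; 1 } → simplest 3/8
BRRBR: Left { 0; 1/4 }, Right { 3/8; 1/2; 1 } → simplest 5/16
BRRBRR: Left { 0; 1/4 }, Right { 5/16; 3/8; 1/2; 1 } → simplest 9/32
BRRBRRB: Left { 0; 1/4; 9/32 }, Right { 5/16; 3/8; 1/2; 1 } → simplest 19/64
BRRBRRBB: Left { 0; 1/4; 9/32; 19/64 }, Right { 5/16; 3/8; 1/2; 1 } → simplest 39/128
BRRBRRBBR: Left { 0; 1/4; 9/32; 19/64 }, Right { 39/128; 5/16; 3/8; 1/2; 1 } → simplest 77/256
BRRBRRBBRR: Left { 0; 1/4; 9/32; 19/64 }, Right { 77/256; 39/128; 5/16; 3/8; 1/2; 1 } → simplest 153/512
BRRBRRBBRRR: Left { 0; 1/4; 9/32; 19/64 }, Right { 153/512; 77/256; 39/128; 5/16; 3/8; 1/2; 1 } → simplest 305/1024
BRRBRRBBRRRR: Left { 0; 1/4; 9/32; 19/64 }, Right { 305/1024; 153/512; 77/256; 39/128; 5/16; 3/8; 1/2; 1 } → simplest 609/2048
BRRBRRBBRRRRR: Left { 0; 1/4; 9/32; 19/64 }, Right { 609/2048; 305/1024; 153/512; 77/256; 39/128; 5/16; 3/8; 1/2; 1 } → simplest 1217/4096
BRRBRRBBRRRRRB: Left { 0; 1/4; 9/32; 19/64; 1217/4096 }, Right { 609/2048; 305/1024; 153/512; 77/256; 39/128; 5/16; 3/8; 1/2; 1 } → simplest 2435/8192
BRRBRRBBRRRRRBR: Left { 0; 1/4; 9/32; 19/64; 1217/4096 }, Right { 2435/8192; 609/2048; 305/1024; 153/512; 77/256; 39/128; 5/16; 3/8; 1/2; 1 } → simplest 4869/16384

4869/16384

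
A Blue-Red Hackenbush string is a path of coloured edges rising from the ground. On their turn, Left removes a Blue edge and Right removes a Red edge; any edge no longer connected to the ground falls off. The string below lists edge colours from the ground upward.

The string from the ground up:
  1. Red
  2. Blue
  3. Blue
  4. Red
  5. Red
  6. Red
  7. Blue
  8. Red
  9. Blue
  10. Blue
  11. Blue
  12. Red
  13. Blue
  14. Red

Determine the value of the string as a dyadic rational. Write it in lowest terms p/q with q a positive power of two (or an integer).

Build value(s[:k]) for k = 1..14, string s = Red Blue Blue Red Red Red Blue Red Blue Blue Blue Red Blue Red.
1 of 14 · R · max L −∞ · min R 0 so -1
2 of 14 · RB · max L -1 · min R 0 so -1/2
3 of 14 · RBB · max L -1/2 · min R 0 so -1/4
4 of 14 · RBBR · max L -1/2 · min R -1/4 so -3/8
5 of 14 · RBBRR · max L -1/2 · min R -3/8 so -7/16
6 of 14 · RBBRRR · max L -1/2 · min R -7/16 so -15/32
7 of 14 · RBBRRRB · max L -15/32 · min R -7/16 so -29/64
8 of 14 · RBBRRRBR · max L -15/32 · min R -29/64 so -59/128
9 of 14 · RBBRRRBRB · max L -59/128 · min R -29/64 so -117/256
10 of 14 · RBBRRRBRBB · max L -117/256 · min R -29/64 so -233/512
11 of 14 · RBBRRRBRBBB · max L -233/512 · min R -29/64 so -465/1024
12 of 14 · RBBRRRBRBBBR · max L -233/512 · min R -465/1024 so -931/2048
13 of 14 · RBBRRRBRBBBRB · max L -931/2048 · min R -465/1024 so -1861/4096
14 of 14 · RBBRRRBRBBBRBR · max L -931/2048 · min R -1861/4096 so -3723/8192

-3723/8192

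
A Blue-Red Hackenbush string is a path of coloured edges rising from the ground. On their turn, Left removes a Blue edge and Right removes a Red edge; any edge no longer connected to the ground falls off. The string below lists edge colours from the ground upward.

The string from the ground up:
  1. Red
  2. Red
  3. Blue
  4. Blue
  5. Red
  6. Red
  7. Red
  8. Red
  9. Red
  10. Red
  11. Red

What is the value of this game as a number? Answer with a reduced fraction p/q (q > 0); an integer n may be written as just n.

Recurse on prefixes of the 11-edge string Red Red Blue Blue Red Red Red Red Red Red Red:
1 of 11 · R · max L −∞ · min R 0 -> -1
2 of 11 · RR · max L −∞ · min R -1 -> -2
3 of 11 · RRB · max L -2 · min R -1 -> -3/2
4 of 11 · RRBB · max L -3/2 · min R -1 -> -5/4
5 of 11 · RRBBR · max L -3/2 · min R -5/4 -> -11/8
6 of 11 · RRBBRR · max L -3/2 · min R -11/8 -> -23/16
7 of 11 · RRBBRRR · max L -3/2 · min R -23/16 -> -47/32
8 of 11 · RRBBRRRR · max L -3/2 · min R -47/32 -> -95/64
9 of 11 · RRBBRRRRR · max L -3/2 · min R -95/64 -> -191/128
10 of 11 · RRBBRRRRRR · max L -3/2 · min R -191/128 -> -383/256
11 of 11 · RRBBRRRRRRR · max L -3/2 · min R -383/256 -> -767/512

-767/512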